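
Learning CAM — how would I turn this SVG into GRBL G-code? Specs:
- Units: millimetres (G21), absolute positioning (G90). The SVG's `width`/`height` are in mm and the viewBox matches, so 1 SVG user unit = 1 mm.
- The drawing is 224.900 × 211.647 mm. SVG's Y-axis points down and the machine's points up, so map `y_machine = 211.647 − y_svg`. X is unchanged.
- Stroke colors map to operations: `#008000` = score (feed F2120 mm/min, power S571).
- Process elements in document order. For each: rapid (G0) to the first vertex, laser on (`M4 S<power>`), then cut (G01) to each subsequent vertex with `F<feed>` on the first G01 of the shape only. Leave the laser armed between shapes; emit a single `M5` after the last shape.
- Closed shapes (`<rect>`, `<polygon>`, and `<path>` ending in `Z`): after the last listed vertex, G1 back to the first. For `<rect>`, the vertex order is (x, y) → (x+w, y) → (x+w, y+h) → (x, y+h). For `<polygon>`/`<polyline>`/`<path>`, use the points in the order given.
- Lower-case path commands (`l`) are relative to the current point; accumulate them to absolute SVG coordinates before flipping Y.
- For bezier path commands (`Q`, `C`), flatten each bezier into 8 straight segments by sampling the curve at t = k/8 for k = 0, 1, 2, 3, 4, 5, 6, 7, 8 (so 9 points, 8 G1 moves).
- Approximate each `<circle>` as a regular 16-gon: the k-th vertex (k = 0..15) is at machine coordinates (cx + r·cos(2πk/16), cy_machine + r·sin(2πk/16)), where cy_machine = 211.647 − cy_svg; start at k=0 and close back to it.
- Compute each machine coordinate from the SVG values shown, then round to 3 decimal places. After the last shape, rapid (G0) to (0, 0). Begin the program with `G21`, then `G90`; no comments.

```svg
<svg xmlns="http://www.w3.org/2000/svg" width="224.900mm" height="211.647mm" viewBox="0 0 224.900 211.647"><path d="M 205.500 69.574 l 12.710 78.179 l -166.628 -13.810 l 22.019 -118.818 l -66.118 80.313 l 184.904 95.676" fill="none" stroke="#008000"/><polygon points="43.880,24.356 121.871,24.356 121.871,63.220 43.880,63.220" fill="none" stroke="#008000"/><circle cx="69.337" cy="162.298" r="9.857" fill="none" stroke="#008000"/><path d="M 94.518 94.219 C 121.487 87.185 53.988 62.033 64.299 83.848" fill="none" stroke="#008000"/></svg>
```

viewBox `0 0 224.900 211.647` with mm width/height → 1 unit = 1 mm. Flip: y_m = 211.647 − y_svg.

**Shape 1** — `<path>` open polyline, stroke `#008000` → score (S571, F2120). Machine vertices: (205.500,142.073) → (218.210,63.894) → (51.582,77.704) → (73.601,196.522) → (7.483,116.209) → (192.387,20.533). Open path.

**Shape 2** — `<polygon>` rectangle, stroke `#008000` → score (S571, F2120). Machine vertices: (43.880,187.291) → (121.871,187.291) → (121.871,148.427) → (43.880,148.427) → (43.880,187.291). Closed: final G1 returns to the first vertex.

**Shape 3** — `<circle>` circle, stroke `#008000` → score (S571, F2120). Machine vertices: (79.194,49.349) → (78.444,53.121) → (76.307,56.319) → (73.109,58.456) → (69.337,59.206) → (65.565,58.456) → (62.367,56.319) → (60.230,53.121) → (59.480,49.349) → (60.230,45.577) → (62.367,42.379) → (65.565,40.242) → (69.337,39.492) → (73.109,40.242) → (76.307,42.379) → (78.444,45.577) → (79.194,49.349). Closed: final G1 returns to the first vertex.

**Shape 4** — `<path>` cubic bezier, stroke `#008000` → score (S571, F2120). Control points (SVG): P0=(94.518,94.219), P1=(121.487,87.185), P2=(53.988,62.033), P3=(64.299,83.848); sampled at t=k/8. Machine vertices: (94.518,117.428) → (100.540,120.788) → (99.724,125.084) → (94.089,129.553) → (85.655,133.432) → (76.440,135.959) → (68.463,136.371) → (63.743,133.905) → (64.299,127.799). Open path.

G21
G90
G0 X205.500 Y142.073
M4 S571
G01 X218.210 Y63.894 F2120
G01 X51.582 Y77.704
G01 X73.601 Y196.522
G01 X7.483 Y116.209
G01 X192.387 Y20.533
G0 X43.880 Y187.291
M4 S571
G01 X121.871 Y187.291 F2120
G01 X121.871 Y148.427
G01 X43.880 Y148.427
G01 X43.880 Y187.291
G0 X79.194 Y49.349
M4 S571
G01 X78.444 Y53.121 F2120
G01 X76.307 Y56.319
G01 X73.109 Y58.456
G01 X69.337 Y59.206
G01 X65.565 Y58.456
G01 X62.367 Y56.319
G01 X60.230 Y53.121
G01 X59.480 Y49.349
G01 X60.230 Y45.577
G01 X62.367 Y42.379
G01 X65.565 Y40.242
G01 X69.337 Y39.492
G01 X73.109 Y40.242
G01 X76.307 Y42.379
G01 X78.444 Y45.577
G01 X79.194 Y49.349
G0 X94.518 Y117.428
M4 S571
G01 X100.540 Y120.788 F2120
G01 X99.724 Y125.084
G01 X94.089 Y129.553
G01 X85.655 Y133.432
G01 X76.440 Y135.959
G01 X68.463 Y136.371
G01 X63.743 Y133.905
G01 X64.299 Y127.799
M5
G0 X0.000 Y0.000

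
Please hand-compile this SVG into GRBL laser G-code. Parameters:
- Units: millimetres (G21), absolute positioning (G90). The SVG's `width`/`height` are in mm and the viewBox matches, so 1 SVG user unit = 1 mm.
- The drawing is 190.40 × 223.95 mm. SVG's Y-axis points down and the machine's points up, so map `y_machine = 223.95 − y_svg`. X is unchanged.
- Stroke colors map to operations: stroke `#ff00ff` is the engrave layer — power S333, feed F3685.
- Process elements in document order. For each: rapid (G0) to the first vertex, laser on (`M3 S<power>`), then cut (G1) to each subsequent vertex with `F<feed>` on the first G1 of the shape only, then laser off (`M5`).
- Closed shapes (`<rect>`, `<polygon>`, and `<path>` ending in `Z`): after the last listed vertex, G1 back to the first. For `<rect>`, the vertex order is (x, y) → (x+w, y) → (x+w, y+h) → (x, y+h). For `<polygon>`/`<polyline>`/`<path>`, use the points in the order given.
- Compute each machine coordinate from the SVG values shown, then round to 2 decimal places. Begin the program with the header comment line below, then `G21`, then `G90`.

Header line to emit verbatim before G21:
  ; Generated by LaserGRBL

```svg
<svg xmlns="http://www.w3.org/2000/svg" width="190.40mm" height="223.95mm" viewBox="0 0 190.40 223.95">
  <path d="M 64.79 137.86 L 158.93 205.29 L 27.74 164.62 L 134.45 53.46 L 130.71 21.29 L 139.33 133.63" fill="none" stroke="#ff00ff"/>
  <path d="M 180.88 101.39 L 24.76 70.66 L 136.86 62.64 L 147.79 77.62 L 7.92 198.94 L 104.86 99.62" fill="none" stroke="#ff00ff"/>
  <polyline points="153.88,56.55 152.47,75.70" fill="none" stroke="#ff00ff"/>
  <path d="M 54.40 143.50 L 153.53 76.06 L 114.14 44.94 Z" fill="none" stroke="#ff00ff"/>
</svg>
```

; Generated by LaserGRBL
G21
G90
G0 X64.79 Y86.09
M3 S333
G1 X158.93 Y18.66 F3685
G1 X27.74 Y59.33
G1 X134.45 Y170.49
G1 X130.71 Y202.66
G1 X139.33 Y90.32
M5
G0 X180.88 Y122.56
M3 S333
G1 X24.76 Y153.29 F3685
G1 X136.86 Y161.31
G1 X147.79 Y146.33
G1 X7.92 Y25.01
G1 X104.86 Y124.33
M5
G0 X153.88 Y167.40
M3 S333
G1 X152.47 Y148.25 F3685
M5
G0 X54.40 Y80.45
M3 S333
G1 X153.53 Y147.89 F3685
G1 X114.14 Y179.01
G1 X54.40 Y80.45
M5

1 u = 1 mm; y_m = 223.95 − y.

[1] `<path>` open polyline, #ff00ff→engrave S333 F3685: (64.79,86.09) → (158.93,18.66) → (27.74,59.33) → (134.45,170.49) → (130.71,202.66) → (139.33,90.32)

[2] `<path>` open polyline, #ff00ff→engrave S333 F3685: (180.88,122.56) → (24.76,153.29) → (136.86,161.31) → (147.79,146.33) → (7.92,25.01) → (104.86,124.33)

[3] `<polyline>` line segment, #ff00ff→engrave S333 F3685: (153.88,167.40) → (152.47,148.25)

[4] `<path>` closed polygon, #ff00ff→engrave S333 F3685: (54.40,80.45) → (153.53,147.89) → (114.14,179.01) → (54.40,80.45) (closed)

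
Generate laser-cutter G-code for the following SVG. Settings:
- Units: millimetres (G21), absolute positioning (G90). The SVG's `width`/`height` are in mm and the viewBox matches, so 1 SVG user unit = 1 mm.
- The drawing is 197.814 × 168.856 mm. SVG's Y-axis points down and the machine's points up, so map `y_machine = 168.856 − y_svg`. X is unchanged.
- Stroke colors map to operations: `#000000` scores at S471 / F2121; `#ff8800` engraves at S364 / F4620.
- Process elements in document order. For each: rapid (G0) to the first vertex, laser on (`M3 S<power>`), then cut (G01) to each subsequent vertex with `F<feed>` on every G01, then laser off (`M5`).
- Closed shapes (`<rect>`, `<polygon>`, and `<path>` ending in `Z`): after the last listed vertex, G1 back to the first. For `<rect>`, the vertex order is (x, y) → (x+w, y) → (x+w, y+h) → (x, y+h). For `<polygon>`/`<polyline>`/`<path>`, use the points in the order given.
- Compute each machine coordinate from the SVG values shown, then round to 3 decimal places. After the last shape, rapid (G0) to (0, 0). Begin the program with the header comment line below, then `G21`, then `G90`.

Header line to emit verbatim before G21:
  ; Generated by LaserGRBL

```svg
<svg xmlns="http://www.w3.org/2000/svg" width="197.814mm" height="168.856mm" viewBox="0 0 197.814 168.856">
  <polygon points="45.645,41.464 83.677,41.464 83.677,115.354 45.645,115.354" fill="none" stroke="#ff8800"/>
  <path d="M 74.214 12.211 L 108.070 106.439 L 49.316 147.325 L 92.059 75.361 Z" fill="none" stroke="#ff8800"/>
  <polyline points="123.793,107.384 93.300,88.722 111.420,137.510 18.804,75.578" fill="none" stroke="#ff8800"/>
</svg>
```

Since the viewBox matches the mm dimensions, user units are millimetres directly. The only transform is the Y-flip y_m = 168.856 − y_svg.

Shape 1 is a rectangle drawn with `<polygon>`. Its stroke #ff8800 means engrave at S364, F4620. After flipping Y the toolpath is (45.645,127.392) → (83.677,127.392) → (83.677,53.502) → (45.645,53.502) → (45.645,127.392), returning to the start.

Shape 2 is a closed polygon drawn with `<path>`. Its stroke #ff8800 means engrave at S364, F4620. After flipping Y the toolpath is (74.214,156.645) → (108.070,62.417) → (49.316,21.531) → (92.059,93.495) → (74.214,156.645), returning to the start.

Shape 3 is a open polyline drawn with `<polyline>`. Its stroke #ff8800 means engrave at S364, F4620. After flipping Y the toolpath is (123.793,61.472) → (93.300,80.134) → (111.420,31.346) → (18.804,93.278).

; Generated by LaserGRBL
G21
G90
G0 X45.645 Y127.392
M3 S364
G01 X83.677 Y127.392 F4620
G01 X83.677 Y53.502 F4620
G01 X45.645 Y53.502 F4620
G01 X45.645 Y127.392 F4620
M5
G0 X74.214 Y156.645
M3 S364
G01 X108.070 Y62.417 F4620
G01 X49.316 Y21.531 F4620
G01 X92.059 Y93.495 F4620
G01 X74.214 Y156.645 F4620
M5
G0 X123.793 Y61.472
M3 S364
G01 X93.300 Y80.134 F4620
G01 X111.420 Y31.346 F4620
G01 X18.804 Y93.278 F4620
M5
G0 X0.000 Y0.000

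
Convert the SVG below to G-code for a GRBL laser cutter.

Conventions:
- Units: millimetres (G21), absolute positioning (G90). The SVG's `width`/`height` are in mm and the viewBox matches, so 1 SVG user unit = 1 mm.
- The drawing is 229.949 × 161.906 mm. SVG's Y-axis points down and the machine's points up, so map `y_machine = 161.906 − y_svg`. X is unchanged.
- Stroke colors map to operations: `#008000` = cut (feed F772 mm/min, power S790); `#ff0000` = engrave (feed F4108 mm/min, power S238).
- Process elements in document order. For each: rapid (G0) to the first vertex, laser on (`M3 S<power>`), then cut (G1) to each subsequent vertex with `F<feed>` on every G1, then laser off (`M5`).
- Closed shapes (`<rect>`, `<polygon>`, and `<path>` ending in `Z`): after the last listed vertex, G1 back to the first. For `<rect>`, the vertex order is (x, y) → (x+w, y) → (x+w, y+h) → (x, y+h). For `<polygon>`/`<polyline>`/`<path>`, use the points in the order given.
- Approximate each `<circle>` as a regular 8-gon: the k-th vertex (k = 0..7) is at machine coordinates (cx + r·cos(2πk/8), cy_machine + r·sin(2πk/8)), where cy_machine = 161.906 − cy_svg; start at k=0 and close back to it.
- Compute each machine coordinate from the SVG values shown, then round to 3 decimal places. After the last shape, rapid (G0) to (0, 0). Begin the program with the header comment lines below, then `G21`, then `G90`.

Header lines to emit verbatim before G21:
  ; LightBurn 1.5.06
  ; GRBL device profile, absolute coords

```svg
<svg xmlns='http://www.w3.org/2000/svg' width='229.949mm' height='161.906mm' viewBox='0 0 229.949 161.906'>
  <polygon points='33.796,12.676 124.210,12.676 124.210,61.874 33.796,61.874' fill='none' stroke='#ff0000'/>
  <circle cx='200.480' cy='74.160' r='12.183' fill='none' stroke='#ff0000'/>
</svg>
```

1 u = 1 mm; y_m = 161.906 − y.

[1] `<polygon>` rectangle, #ff0000→engrave S238 F4108: (33.796,149.230) → (124.210,149.230) → (124.210,100.032) → (33.796,100.032) → (33.796,149.230) (closed)

[2] `<circle>` circle, #ff0000→engrave S238 F4108: (212.663,87.746) → (209.095,96.361) → (200.480,99.929) → (191.865,96.361) → (188.297,87.746) → (191.865,79.131) → (200.480,75.563) → (209.095,79.131) → (212.663,87.746) (closed)

; LightBurn 1.5.06
; GRBL device profile, absolute coords
G21
G90
G0 X33.796 Y149.230
M3 S238
G1 X124.210 Y149.230 F4108
G1 X124.210 Y100.032 F4108
G1 X33.796 Y100.032 F4108
G1 X33.796 Y149.230 F4108
M5
G0 X212.663 Y87.746
M3 S238
G1 X209.095 Y96.361 F4108
G1 X200.480 Y99.929 F4108
G1 X191.865 Y96.361 F4108
G1 X188.297 Y87.746 F4108
G1 X191.865 Y79.131 F4108
G1 X200.480 Y75.563 F4108
G1 X209.095 Y79.131 F4108
G1 X212.663 Y87.746 F4108
M5
G0 X0.000 Y0.000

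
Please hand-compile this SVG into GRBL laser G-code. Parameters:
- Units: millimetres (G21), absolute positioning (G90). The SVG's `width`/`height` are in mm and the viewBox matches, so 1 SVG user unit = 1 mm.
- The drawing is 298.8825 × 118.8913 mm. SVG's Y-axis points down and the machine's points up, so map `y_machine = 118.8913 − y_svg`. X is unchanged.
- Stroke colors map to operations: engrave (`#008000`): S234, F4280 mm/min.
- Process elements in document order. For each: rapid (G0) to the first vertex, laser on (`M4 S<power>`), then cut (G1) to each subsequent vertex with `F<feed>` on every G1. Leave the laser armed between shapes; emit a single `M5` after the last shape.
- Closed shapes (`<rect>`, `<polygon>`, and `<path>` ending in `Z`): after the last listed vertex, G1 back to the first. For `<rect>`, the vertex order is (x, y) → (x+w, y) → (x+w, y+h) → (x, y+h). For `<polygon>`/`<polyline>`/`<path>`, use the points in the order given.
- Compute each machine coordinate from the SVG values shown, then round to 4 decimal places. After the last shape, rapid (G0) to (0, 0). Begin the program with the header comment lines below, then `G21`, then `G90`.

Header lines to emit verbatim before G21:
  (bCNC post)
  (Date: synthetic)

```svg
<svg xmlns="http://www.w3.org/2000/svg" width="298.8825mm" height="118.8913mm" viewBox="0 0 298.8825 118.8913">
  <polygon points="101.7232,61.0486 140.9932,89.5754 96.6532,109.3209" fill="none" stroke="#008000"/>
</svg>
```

Since the viewBox matches the mm dimensions, user units are millimetres directly. The only transform is the Y-flip y_m = 118.8913 − y_svg.

Shape 1 is a regular polygon drawn with `<polygon>`. Its stroke #008000 means engrave at S234, F4280. After flipping Y the toolpath is (101.7232,57.8427) → (140.9932,29.3159) → (96.6532,9.5704) → (101.7232,57.8427), returning to the start.

(bCNC post)
(Date: synthetic)
G21
G90
G0 X101.7232 Y57.8427
M4 S234
G1 X140.9932 Y29.3159 F4280
G1 X96.6532 Y9.5704 F4280
G1 X101.7232 Y57.8427 F4280
M5
G0 X0.0000 Y0.0000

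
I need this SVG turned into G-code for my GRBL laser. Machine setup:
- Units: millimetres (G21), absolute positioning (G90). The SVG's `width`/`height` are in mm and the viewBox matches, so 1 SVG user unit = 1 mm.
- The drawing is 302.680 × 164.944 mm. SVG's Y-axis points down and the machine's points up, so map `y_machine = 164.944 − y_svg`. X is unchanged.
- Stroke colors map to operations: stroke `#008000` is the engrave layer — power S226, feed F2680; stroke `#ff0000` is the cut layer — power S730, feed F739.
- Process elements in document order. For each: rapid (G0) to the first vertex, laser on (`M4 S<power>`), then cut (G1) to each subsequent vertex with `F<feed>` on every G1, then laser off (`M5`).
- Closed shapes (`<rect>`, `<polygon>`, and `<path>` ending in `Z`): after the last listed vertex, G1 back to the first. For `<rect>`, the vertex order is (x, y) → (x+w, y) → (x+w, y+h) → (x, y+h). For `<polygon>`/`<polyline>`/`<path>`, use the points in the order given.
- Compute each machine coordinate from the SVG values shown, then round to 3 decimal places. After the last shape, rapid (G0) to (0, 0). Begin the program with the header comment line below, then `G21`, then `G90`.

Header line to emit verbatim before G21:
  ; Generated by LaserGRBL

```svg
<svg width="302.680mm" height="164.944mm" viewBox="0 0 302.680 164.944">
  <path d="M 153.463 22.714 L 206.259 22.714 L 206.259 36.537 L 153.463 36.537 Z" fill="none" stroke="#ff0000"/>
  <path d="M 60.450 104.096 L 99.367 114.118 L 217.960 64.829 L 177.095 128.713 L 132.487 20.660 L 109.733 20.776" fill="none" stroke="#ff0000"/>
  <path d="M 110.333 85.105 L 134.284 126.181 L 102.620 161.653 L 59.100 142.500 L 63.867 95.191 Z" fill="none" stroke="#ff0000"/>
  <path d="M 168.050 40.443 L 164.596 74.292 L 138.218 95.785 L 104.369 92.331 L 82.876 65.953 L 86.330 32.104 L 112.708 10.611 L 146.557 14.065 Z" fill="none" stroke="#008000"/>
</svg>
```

; Generated by LaserGRBL
G21
G90
G0 X153.463 Y142.230
M4 S730
G1 X206.259 Y142.230 F739
G1 X206.259 Y128.407 F739
G1 X153.463 Y128.407 F739
G1 X153.463 Y142.230 F739
M5
G0 X60.450 Y60.848
M4 S730
G1 X99.367 Y50.826 F739
G1 X217.960 Y100.115 F739
G1 X177.095 Y36.231 F739
G1 X132.487 Y144.284 F739
G1 X109.733 Y144.168 F739
M5
G0 X110.333 Y79.839
M4 S730
G1 X134.284 Y38.763 F739
G1 X102.620 Y3.291 F739
G1 X59.100 Y22.444 F739
G1 X63.867 Y69.753 F739
G1 X110.333 Y79.839 F739
M5
G0 X168.050 Y124.501
M4 S226
G1 X164.596 Y90.652 F2680
G1 X138.218 Y69.159 F2680
G1 X104.369 Y72.613 F2680
G1 X82.876 Y98.991 F2680
G1 X86.330 Y132.840 F2680
G1 X112.708 Y154.333 F2680
G1 X146.557 Y150.879 F2680
G1 X168.050 Y124.501 F2680
M5
G0 X0.000 Y0.000

viewBox `0 0 302.680 164.944` with mm width/height → 1 unit = 1 mm. Flip: y_m = 164.944 − y_svg.

**Shape 1** — `<path>` rectangle, stroke `#ff0000` → cut (S730, F739). Machine vertices: (153.463,142.230) → (206.259,142.230) → (206.259,128.407) → (153.463,128.407) → (153.463,142.230). Closed: final G1 returns to the first vertex.

**Shape 2** — `<path>` open polyline, stroke `#ff0000` → cut (S730, F739). Machine vertices: (60.450,60.848) → (99.367,50.826) → (217.960,100.115) → (177.095,36.231) → (132.487,144.284) → (109.733,144.168). Open path.

**Shape 3** — `<path>` regular polygon, stroke `#ff0000` → cut (S730, F739). Machine vertices: (110.333,79.839) → (134.284,38.763) → (102.620,3.291) → (59.100,22.444) → (63.867,69.753) → (110.333,79.839). Closed: final G1 returns to the first vertex.

**Shape 4** — `<path>` regular polygon, stroke `#008000` → engrave (S226, F2680). Machine vertices: (168.050,124.501) → (164.596,90.652) → (138.218,69.159) → (104.369,72.613) → (82.876,98.991) → (86.330,132.840) → (112.708,154.333) → (146.557,150.879) → (168.050,124.501). Closed: final G1 returns to the first vertex.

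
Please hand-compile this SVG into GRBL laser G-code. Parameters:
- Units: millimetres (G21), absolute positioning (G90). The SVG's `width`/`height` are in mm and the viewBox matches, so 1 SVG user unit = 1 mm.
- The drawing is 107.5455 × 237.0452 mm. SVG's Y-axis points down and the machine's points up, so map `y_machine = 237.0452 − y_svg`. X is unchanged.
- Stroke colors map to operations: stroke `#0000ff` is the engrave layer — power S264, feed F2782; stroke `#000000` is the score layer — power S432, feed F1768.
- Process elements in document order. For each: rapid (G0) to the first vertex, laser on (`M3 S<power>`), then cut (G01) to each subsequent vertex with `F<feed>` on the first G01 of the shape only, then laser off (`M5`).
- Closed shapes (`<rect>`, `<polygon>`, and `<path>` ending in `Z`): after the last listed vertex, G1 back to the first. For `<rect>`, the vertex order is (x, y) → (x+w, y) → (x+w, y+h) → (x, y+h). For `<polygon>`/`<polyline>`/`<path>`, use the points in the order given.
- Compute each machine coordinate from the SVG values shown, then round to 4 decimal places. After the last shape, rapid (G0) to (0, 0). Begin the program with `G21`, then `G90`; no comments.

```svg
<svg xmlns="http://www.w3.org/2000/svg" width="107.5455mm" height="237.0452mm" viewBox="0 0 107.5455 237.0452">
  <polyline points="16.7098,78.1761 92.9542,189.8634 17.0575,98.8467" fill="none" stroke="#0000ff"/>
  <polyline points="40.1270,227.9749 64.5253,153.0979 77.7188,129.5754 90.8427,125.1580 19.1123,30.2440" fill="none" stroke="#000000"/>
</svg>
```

1 u = 1 mm; y_m = 237.0452 − y.

[1] `<polyline>` open polyline, #0000ff→engrave S264 F2782: (16.7098,158.8691) → (92.9542,47.1818) → (17.0575,138.1985)

[2] `<polyline>` open polyline, #000000→score S432 F1768: (40.1270,9.0703) → (64.5253,83.9473) → (77.7188,107.4698) → (90.8427,111.8872) → (19.1123,206.8012)

G21
G90
G0 X16.7098 Y158.8691
M3 S264
G01 X92.9542 Y47.1818 F2782
G01 X17.0575 Y138.1985
M5
G0 X40.1270 Y9.0703
M3 S432
G01 X64.5253 Y83.9473 F1768
G01 X77.7188 Y107.4698
G01 X90.8427 Y111.8872
G01 X19.1123 Y206.8012
M5
G0 X0.0000 Y0.0000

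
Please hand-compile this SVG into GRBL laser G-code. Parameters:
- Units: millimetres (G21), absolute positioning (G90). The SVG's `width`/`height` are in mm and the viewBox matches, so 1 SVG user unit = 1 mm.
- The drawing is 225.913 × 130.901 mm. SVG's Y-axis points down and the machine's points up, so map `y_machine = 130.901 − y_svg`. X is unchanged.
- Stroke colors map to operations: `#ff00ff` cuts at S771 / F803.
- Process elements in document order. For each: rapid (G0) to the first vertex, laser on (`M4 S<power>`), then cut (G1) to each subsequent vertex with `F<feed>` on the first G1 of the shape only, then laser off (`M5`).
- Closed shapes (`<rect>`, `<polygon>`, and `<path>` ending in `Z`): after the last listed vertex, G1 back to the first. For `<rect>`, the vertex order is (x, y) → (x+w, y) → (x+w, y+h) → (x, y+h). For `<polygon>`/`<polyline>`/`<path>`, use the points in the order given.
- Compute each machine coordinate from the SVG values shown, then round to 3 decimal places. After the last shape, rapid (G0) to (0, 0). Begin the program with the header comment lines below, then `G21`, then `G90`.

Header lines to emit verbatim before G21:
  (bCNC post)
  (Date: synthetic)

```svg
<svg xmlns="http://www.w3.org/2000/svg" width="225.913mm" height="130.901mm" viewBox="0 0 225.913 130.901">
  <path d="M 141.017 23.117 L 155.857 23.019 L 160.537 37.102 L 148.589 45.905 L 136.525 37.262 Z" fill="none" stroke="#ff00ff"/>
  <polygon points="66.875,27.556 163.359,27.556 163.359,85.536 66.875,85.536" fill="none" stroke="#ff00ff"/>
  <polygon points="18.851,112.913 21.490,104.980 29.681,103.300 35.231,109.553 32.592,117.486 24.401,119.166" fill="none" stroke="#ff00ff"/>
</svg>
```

(bCNC post)
(Date: synthetic)
G21
G90
G0 X141.017 Y107.784
M4 S771
G1 X155.857 Y107.882 F803
G1 X160.537 Y93.799
G1 X148.589 Y84.996
G1 X136.525 Y93.639
G1 X141.017 Y107.784
M5
G0 X66.875 Y103.345
M4 S771
G1 X163.359 Y103.345 F803
G1 X163.359 Y45.365
G1 X66.875 Y45.365
G1 X66.875 Y103.345
M5
G0 X18.851 Y17.988
M4 S771
G1 X21.490 Y25.921 F803
G1 X29.681 Y27.601
G1 X35.231 Y21.348
G1 X32.592 Y13.415
G1 X24.401 Y11.735
G1 X18.851 Y17.988
M5
G0 X0.000 Y0.000

viewBox `0 0 225.913 130.901` with mm width/height → 1 unit = 1 mm. Flip: y_m = 130.901 − y_svg.

**Shape 1** — `<path>` regular polygon, stroke `#ff00ff` → cut (S771, F803). Machine vertices: (141.017,107.784) → (155.857,107.882) → (160.537,93.799) → (148.589,84.996) → (136.525,93.639) → (141.017,107.784). Closed: final G1 returns to the first vertex.

**Shape 2** — `<polygon>` rectangle, stroke `#ff00ff` → cut (S771, F803). Machine vertices: (66.875,103.345) → (163.359,103.345) → (163.359,45.365) → (66.875,45.365) → (66.875,103.345). Closed: final G1 returns to the first vertex.

**Shape 3** — `<polygon>` regular polygon, stroke `#ff00ff` → cut (S771, F803). Machine vertices: (18.851,17.988) → (21.490,25.921) → (29.681,27.601) → (35.231,21.348) → (32.592,13.415) → (24.401,11.735) → (18.851,17.988). Closed: final G1 returns to the first vertex.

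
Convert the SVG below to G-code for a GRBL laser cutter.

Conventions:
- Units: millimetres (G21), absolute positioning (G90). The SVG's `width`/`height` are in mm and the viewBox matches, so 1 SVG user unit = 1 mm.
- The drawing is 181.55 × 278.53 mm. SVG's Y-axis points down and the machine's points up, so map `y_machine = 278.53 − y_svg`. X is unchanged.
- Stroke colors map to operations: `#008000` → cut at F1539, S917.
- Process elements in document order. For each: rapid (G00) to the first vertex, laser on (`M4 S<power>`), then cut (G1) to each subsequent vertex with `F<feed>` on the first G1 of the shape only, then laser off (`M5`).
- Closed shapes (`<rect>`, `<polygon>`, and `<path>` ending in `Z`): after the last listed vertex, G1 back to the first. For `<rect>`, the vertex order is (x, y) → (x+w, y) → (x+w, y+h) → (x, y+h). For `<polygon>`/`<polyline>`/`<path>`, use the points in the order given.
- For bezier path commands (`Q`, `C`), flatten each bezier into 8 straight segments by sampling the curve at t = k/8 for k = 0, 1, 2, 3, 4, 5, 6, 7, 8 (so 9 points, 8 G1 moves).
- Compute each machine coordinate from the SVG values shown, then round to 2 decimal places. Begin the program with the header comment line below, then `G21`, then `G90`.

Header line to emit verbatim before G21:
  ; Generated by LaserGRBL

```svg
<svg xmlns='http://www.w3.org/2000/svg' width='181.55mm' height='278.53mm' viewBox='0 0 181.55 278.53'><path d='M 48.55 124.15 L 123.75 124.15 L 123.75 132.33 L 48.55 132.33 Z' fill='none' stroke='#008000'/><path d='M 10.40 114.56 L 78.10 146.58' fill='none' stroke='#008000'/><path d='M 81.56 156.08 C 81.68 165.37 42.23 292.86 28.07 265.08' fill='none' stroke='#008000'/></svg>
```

Since the viewBox matches the mm dimensions, user units are millimetres directly. The only transform is the Y-flip y_m = 278.53 − y_svg.

Shape 1 is a rectangle drawn with `<path>`. Its stroke #008000 means cut at S917, F1539. After flipping Y the toolpath is (48.55,154.38) → (123.75,154.38) → (123.75,146.20) → (48.55,146.20) → (48.55,154.38), returning to the start.

Shape 2 is a line segment drawn with `<path>`. Its stroke #008000 means cut at S917, F1539. After flipping Y the toolpath is (10.40,163.97) → (78.10,131.95).

Shape 3 is a cubic bezier drawn with `<path>`. Its stroke #008000 means cut at S917, F1539. After flipping Y the toolpath is (81.56,122.45) → (79.88,113.96) → (75.24,97.59) → (68.42,76.55) → (60.17,54.05) → (51.25,33.28) → (42.42,17.46) → (34.44,9.78) → (28.07,13.45).

; Generated by LaserGRBL
G21
G90
G00 X48.55 Y154.38
M4 S917
G1 X123.75 Y154.38 F1539
G1 X123.75 Y146.20
G1 X48.55 Y146.20
G1 X48.55 Y154.38
M5
G00 X10.40 Y163.97
M4 S917
G1 X78.10 Y131.95 F1539
M5
G00 X81.56 Y122.45
M4 S917
G1 X79.88 Y113.96 F1539
G1 X75.24 Y97.59
G1 X68.42 Y76.55
G1 X60.17 Y54.05
G1 X51.25 Y33.28
G1 X42.42 Y17.46
G1 X34.44 Y9.78
G1 X28.07 Y13.45
M5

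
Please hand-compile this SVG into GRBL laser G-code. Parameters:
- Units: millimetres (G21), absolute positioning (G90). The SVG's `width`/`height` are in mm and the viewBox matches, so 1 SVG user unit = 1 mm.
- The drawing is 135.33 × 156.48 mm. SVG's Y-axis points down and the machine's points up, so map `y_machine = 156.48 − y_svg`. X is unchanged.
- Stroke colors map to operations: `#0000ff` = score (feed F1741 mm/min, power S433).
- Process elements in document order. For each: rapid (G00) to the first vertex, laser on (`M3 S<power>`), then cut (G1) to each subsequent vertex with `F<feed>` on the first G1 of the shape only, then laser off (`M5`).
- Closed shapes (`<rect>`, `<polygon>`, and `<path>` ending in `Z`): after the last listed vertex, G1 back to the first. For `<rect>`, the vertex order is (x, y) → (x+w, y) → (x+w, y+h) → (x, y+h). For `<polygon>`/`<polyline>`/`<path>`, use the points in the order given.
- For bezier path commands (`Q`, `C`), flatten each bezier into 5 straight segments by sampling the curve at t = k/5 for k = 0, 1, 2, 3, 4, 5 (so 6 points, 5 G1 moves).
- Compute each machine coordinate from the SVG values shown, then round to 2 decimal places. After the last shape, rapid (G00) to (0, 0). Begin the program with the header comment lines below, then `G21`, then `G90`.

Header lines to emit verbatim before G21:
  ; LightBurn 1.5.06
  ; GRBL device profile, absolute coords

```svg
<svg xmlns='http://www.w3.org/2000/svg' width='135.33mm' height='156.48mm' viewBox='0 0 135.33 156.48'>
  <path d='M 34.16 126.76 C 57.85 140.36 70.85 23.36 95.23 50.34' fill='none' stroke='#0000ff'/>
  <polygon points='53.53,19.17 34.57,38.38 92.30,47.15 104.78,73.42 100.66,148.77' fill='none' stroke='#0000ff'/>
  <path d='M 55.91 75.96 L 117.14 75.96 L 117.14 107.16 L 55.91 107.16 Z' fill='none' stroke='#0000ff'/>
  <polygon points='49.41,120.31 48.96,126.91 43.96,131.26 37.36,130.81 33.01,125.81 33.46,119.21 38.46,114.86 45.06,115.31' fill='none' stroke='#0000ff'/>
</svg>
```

; LightBurn 1.5.06
; GRBL device profile, absolute coords
G21
G90
G00 X34.16 Y29.72
M3 S433
G1 X47.27 Y35.04 F1741
G1 X58.87 Y58.51
G1 X70.02 Y86.98
G1 X81.79 Y107.25
G1 X95.23 Y106.14
M5
G00 X53.53 Y137.31
M3 S433
G1 X34.57 Y118.10 F1741
G1 X92.30 Y109.33
G1 X104.78 Y83.06
G1 X100.66 Y7.71
G1 X53.53 Y137.31
M5
G00 X55.91 Y80.52
M3 S433
G1 X117.14 Y80.52 F1741
G1 X117.14 Y49.32
G1 X55.91 Y49.32
G1 X55.91 Y80.52
M5
G00 X49.41 Y36.17
M3 S433
G1 X48.96 Y29.57 F1741
G1 X43.96 Y25.22
G1 X37.36 Y25.67
G1 X33.01 Y30.67
G1 X33.46 Y37.27
G1 X38.46 Y41.62
G1 X45.06 Y41.17
G1 X49.41 Y36.17
M5
G00 X0.00 Y0.00

Since the viewBox matches the mm dimensions, user units are millimetres directly. The only transform is the Y-flip y_m = 156.48 − y_svg.

Shape 1 is a cubic bezier drawn with `<path>`. Its stroke #0000ff means score at S433, F1741. After flipping Y the toolpath is (34.16,29.72) → (47.27,35.04) → (58.87,58.51) → (70.02,86.98) → (81.79,107.25) → (95.23,106.14).

Shape 2 is a closed polygon drawn with `<polygon>`. Its stroke #0000ff means score at S433, F1741. After flipping Y the toolpath is (53.53,137.31) → (34.57,118.10) → (92.30,109.33) → (104.78,83.06) → (100.66,7.71) → (53.53,137.31), returning to the start.

Shape 3 is a rectangle drawn with `<path>`. Its stroke #0000ff means score at S433, F1741. After flipping Y the toolpath is (55.91,80.52) → (117.14,80.52) → (117.14,49.32) → (55.91,49.32) → (55.91,80.52), returning to the start.

Shape 4 is a regular polygon drawn with `<polygon>`. Its stroke #0000ff means score at S433, F1741. After flipping Y the toolpath is (49.41,36.17) → (48.96,29.57) → (43.96,25.22) → (37.36,25.67) → (33.01,30.67) → (33.46,37.27) → (38.46,41.62) → (45.06,41.17) → (49.41,36.17), returning to the start.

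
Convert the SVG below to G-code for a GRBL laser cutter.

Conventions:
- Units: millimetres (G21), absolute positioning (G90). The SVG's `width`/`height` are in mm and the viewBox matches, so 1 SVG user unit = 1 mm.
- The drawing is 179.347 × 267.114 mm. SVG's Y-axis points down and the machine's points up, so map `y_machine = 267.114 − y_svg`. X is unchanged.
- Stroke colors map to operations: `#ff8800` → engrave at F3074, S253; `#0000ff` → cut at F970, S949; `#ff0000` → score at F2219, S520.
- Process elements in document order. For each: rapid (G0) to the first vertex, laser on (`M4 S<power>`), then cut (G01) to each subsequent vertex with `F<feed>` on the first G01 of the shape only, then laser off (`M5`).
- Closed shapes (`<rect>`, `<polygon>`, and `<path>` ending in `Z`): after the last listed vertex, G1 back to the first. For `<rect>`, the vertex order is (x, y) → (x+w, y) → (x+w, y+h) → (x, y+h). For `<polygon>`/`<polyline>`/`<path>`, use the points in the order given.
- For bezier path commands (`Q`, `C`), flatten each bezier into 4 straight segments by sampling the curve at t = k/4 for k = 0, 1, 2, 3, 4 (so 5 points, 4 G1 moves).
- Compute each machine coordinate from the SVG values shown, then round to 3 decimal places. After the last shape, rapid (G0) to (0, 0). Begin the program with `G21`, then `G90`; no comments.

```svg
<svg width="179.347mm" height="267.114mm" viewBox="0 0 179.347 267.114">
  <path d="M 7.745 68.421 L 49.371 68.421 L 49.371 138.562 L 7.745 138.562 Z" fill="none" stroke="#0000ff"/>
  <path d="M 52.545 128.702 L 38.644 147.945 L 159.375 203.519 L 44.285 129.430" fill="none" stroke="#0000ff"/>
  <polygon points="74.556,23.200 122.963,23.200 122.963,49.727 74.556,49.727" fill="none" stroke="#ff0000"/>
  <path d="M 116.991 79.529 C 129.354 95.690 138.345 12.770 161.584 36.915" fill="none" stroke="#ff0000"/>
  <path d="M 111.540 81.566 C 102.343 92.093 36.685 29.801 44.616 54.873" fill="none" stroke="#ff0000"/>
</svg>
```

Since the viewBox matches the mm dimensions, user units are millimetres directly. The only transform is the Y-flip y_m = 267.114 − y_svg.

Shape 1 is a rectangle drawn with `<path>`. Its stroke #0000ff means cut at S949, F970. After flipping Y the toolpath is (7.745,198.693) → (49.371,198.693) → (49.371,128.552) → (7.745,128.552) → (7.745,198.693), returning to the start.

Shape 2 is a open polyline drawn with `<path>`. Its stroke #0000ff means cut at S949, F970. After flipping Y the toolpath is (52.545,138.412) → (38.644,119.169) → (159.375,63.595) → (44.285,137.684).

Shape 3 is a rectangle drawn with `<polygon>`. Its stroke #ff0000 means score at S520, F2219. After flipping Y the toolpath is (74.556,243.914) → (122.963,243.914) → (122.963,217.387) → (74.556,217.387) → (74.556,243.914), returning to the start.

Shape 4 is a cubic bezier drawn with `<path>`. Its stroke #ff0000 means score at S520, F2219. After flipping Y the toolpath is (116.991,187.585) → (125.906,190.821) → (135.209,211.886) → (146.551,231.454) → (161.584,230.199).

Shape 5 is a cubic bezier drawn with `<path>`. Its stroke #ff0000 means score at S520, F2219. After flipping Y the toolpath is (111.540,185.548) → (96.088,188.803) → (71.655,204.349) → (50.434,217.167) → (44.616,212.241).

G21
G90
G0 X7.745 Y198.693
M4 S949
G01 X49.371 Y198.693 F970
G01 X49.371 Y128.552
G01 X7.745 Y128.552
G01 X7.745 Y198.693
M5
G0 X52.545 Y138.412
M4 S949
G01 X38.644 Y119.169 F970
G01 X159.375 Y63.595
G01 X44.285 Y137.684
M5
G0 X74.556 Y243.914
M4 S520
G01 X122.963 Y243.914 F2219
G01 X122.963 Y217.387
G01 X74.556 Y217.387
G01 X74.556 Y243.914
M5
G0 X116.991 Y187.585
M4 S520
G01 X125.906 Y190.821 F2219
G01 X135.209 Y211.886
G01 X146.551 Y231.454
G01 X161.584 Y230.199
M5
G0 X111.540 Y185.548
M4 S520
G01 X96.088 Y188.803 F2219
G01 X71.655 Y204.349
G01 X50.434 Y217.167
G01 X44.616 Y212.241
M5
G0 X0.000 Y0.000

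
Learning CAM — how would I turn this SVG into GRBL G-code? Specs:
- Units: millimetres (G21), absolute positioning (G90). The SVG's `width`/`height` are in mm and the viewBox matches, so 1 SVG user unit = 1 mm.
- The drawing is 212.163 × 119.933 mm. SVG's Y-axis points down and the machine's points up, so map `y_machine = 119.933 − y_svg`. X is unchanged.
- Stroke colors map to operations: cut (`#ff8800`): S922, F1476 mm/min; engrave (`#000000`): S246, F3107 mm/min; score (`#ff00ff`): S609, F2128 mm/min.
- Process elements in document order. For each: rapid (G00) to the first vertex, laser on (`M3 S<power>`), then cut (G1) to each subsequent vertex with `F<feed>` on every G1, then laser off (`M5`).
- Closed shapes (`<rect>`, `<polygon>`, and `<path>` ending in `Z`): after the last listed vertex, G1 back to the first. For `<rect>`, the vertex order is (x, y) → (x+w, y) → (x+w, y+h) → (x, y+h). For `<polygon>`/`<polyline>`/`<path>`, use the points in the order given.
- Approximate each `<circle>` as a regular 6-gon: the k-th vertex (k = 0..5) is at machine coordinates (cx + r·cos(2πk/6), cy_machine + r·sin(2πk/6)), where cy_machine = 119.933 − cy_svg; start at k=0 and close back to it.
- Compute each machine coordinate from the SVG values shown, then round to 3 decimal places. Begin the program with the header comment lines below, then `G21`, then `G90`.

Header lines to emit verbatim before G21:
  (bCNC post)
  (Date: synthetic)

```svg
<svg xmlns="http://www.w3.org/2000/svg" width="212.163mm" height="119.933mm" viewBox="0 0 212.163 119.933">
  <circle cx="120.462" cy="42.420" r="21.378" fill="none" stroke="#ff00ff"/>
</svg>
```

(bCNC post)
(Date: synthetic)
G21
G90
G00 X141.840 Y77.513
M3 S609
G1 X131.151 Y96.027 F2128
G1 X109.773 Y96.027 F2128
G1 X99.084 Y77.513 F2128
G1 X109.773 Y58.999 F2128
G1 X131.151 Y58.999 F2128
G1 X141.840 Y77.513 F2128
M5

Since the viewBox matches the mm dimensions, user units are millimetres directly. The only transform is the Y-flip y_m = 119.933 − y_svg.

Shape 1 is a circle drawn with `<circle>`. Its stroke #ff00ff means score at S609, F2128. After flipping Y the toolpath is (141.840,77.513) → (131.151,96.027) → (109.773,96.027) → (99.084,77.513) → (109.773,58.999) → (131.151,58.999) → (141.840,77.513), returning to the start.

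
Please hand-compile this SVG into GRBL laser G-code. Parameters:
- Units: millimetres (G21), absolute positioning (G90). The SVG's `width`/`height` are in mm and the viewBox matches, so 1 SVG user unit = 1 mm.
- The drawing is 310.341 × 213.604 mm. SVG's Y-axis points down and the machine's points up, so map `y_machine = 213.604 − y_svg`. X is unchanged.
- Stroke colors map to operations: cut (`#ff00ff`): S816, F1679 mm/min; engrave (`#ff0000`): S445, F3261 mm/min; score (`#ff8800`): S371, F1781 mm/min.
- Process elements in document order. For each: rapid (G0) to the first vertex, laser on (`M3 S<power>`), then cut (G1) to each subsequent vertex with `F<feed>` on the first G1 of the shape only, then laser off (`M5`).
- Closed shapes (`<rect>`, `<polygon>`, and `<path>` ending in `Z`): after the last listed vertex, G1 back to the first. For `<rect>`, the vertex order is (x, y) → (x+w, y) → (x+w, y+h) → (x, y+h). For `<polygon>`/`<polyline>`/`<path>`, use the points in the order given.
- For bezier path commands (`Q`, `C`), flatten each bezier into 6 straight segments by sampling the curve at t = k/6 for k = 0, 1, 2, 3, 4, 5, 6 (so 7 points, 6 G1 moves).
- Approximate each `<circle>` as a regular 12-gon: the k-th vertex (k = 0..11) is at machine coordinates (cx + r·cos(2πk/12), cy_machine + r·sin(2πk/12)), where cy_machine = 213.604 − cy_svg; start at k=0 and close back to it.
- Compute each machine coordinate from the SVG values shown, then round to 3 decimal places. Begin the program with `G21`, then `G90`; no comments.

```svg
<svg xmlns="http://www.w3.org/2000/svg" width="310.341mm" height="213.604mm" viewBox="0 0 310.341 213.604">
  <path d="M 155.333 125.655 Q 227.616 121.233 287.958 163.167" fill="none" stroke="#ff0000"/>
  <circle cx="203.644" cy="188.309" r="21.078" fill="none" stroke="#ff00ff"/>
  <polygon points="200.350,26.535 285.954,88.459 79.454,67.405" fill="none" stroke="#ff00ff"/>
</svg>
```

G21
G90
G0 X155.333 Y87.949
M3 S445
G1 X179.096 Y88.135 F3261
G1 X202.195 Y85.746
G1 X224.631 Y80.782
G1 X246.403 Y73.242
G1 X267.512 Y63.127
G1 X287.958 Y50.437
M5
G0 X224.722 Y25.295
M3 S816
G1 X221.898 Y35.834 F1679
G1 X214.183 Y43.549
G1 X203.644 Y46.373
G1 X193.105 Y43.549
G1 X185.390 Y35.834
G1 X182.566 Y25.295
G1 X185.390 Y14.756
G1 X193.105 Y7.041
G1 X203.644 Y4.217
G1 X214.183 Y7.041
G1 X221.898 Y14.756
G1 X224.722 Y25.295
M5
G0 X200.350 Y187.069
M3 S816
G1 X285.954 Y125.145 F1679
G1 X79.454 Y146.199
G1 X200.350 Y187.069
M5

viewBox `0 0 310.341 213.604` with mm width/height → 1 unit = 1 mm. Flip: y_m = 213.604 − y_svg.

**Shape 1** — `<path>` quadratic bezier, stroke `#ff0000` → engrave (S445, F3261). Control points (SVG): P0=(155.333,125.655), P1=(227.616,121.233), P2=(287.958,163.167); sampled at t=k/6. Machine vertices: (155.333,87.949) → (179.096,88.135) → (202.195,85.746) → (224.631,80.782) → (246.403,73.242) → (267.512,63.127) → (287.958,50.437). Open path.

**Shape 2** — `<circle>` circle, stroke `#ff00ff` → cut (S816, F1679). Machine vertices: (224.722,25.295) → (221.898,35.834) → (214.183,43.549) → (203.644,46.373) → (193.105,43.549) → (185.390,35.834) → (182.566,25.295) → (185.390,14.756) → (193.105,7.041) → (203.644,4.217) → (214.183,7.041) → (221.898,14.756) → (224.722,25.295). Closed: final G1 returns to the first vertex.

**Shape 3** — `<polygon>` closed polygon, stroke `#ff00ff` → cut (S816, F1679). Machine vertices: (200.350,187.069) → (285.954,125.145) → (79.454,146.199) → (200.350,187.069). Closed: final G1 returns to the first vertex.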